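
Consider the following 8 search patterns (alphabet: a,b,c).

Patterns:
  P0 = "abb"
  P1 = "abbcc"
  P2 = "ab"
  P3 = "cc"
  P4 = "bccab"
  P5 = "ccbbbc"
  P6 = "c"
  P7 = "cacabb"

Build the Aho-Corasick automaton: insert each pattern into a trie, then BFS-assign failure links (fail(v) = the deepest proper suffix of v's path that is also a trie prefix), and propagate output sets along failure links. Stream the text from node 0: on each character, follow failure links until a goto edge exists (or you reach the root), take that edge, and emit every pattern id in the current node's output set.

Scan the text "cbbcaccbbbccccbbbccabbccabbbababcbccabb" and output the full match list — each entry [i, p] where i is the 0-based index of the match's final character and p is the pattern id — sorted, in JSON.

Build:
Trie nodes:
  0='ε' goto a→1 b→8 c→6
  1='a' goto b→2
  2='ab' goto b→3  [P2 ends]
  3='abb' goto c→4  [P0 ends]
  4='abbc' goto c→5
  5='abbcc' goto ·  [P1 ends]
  6='c' goto a→17 c→7  [P6 ends]
  7='cc' goto b→13  [P3 ends]
  8='b' goto c→9
  9='bc' goto c→10
  10='bcc' goto a→11
  11='bcca' goto b→12
  12='bccab' goto ·  [P4 ends]
  13='ccb' goto b→14
  14='ccbb' goto b→15
  15='ccbbb' goto c→16
  16='ccbbbc' goto ·  [P5 ends]
  17='ca' goto c→18
  18='cac' goto a→19
  19='caca' goto b→20
  20='cacab' goto b→21
  21='cacabb' goto ·  [P7 ends]

Failure links (BFS by depth):
  fail(1) 'a': from fail(0)=0 chase 'a': 0 ⇒ 0;  out=∅∪out(0)=∅
  fail(6) 'c': from fail(0)=0 chase 'c': 0 ⇒ 0;  out={6}∪out(0)={6}
  fail(8) 'b': from fail(0)=0 chase 'b': 0 ⇒ 0;  out=∅∪out(0)=∅
  fail(2) 'ab': from fail(1)=0 chase 'b': 0 ⇒ 8;  out={2}∪out(8)={2}
  fail(7) 'cc': from fail(6)=0 chase 'c': 0 ⇒ 6;  out={3}∪out(6)={3,6}
  fail(9) 'bc': from fail(8)=0 chase 'c': 0 ⇒ 6;  out=∅∪out(6)={6}
  fail(17) 'ca': from fail(6)=0 chase 'a': 0 ⇒ 1;  out=∅∪out(1)=∅
  fail(3) 'abb': from fail(2)=8 chase 'b': 8→0 ⇒ 8;  out={0}∪out(8)={0}
  fail(10) 'bcc': from fail(9)=6 chase 'c': 6 ⇒ 7;  out=∅∪out(7)={3,6}
  fail(13) 'ccb': from fail(7)=6 chase 'b': 6→0 ⇒ 8;  out=∅∪out(8)=∅
  fail(18) 'cac': from fail(17)=1 chase 'c': 1→0 ⇒ 6;  out=∅∪out(6)={6}
  fail(4) 'abbc': from fail(3)=8 chase 'c': 8 ⇒ 9;  out=∅∪out(9)={6}
  fail(11) 'bcca': from fail(10)=7 chase 'a': 7→6 ⇒ 17;  out=∅∪out(17)=∅
  fail(14) 'ccbb': from fail(13)=8 chase 'b': 8→0 ⇒ 8;  out=∅∪out(8)=∅
  fail(19) 'caca': from fail(18)=6 chase 'a': 6 ⇒ 17;  out=∅∪out(17)=∅
  fail(5) 'abbcc': from fail(4)=9 chase 'c': 9 ⇒ 10;  out={1}∪out(10)={1,3,6}
  fail(12) 'bccab': from fail(11)=17 chase 'b': 17→1 ⇒ 2;  out={4}∪out(2)={2,4}
  fail(15) 'ccbbb': from fail(14)=8 chase 'b': 8→0 ⇒ 8;  out=∅∪out(8)=∅
  fail(20) 'cacab': from fail(19)=17 chase 'b': 17→1 ⇒ 2;  out=∅∪out(2)={2}
  fail(16) 'ccbbbc': from fail(15)=8 chase 'c': 8 ⇒ 9;  out={5}∪out(9)={5,6}
  fail(21) 'cacabb': from fail(20)=2 chase 'b': 2 ⇒ 3;  out={7}∪out(3)={0,7}

Run:
[0] read 'c'  n0⇒n6  → match P6@[0:0]
[1] read 'b'  n6⇒n8 (fail-walked)
[2] read 'b'  n8⇒n8 (fail-walked)
[3] read 'c'  n8⇒n9  → match P6@[3:3]
[4] read 'a'  n9⇒n17 (fail-walked)
[5] read 'c'  n17⇒n18  → match P6@[5:5]
[6] read 'c'  n18⇒n7 (fail-walked)  → match P3@[5:6],P6@[6:6]
[7] read 'b'  n7⇒n13
[8] read 'b'  n13⇒n14
[9] read 'b'  n14⇒n15
[10] read 'c'  n15⇒n16  → match P5@[5:10],P6@[10:10]
[11] read 'c'  n16⇒n10 (fail-walked)  → match P3@[10:11],P6@[11:11]
[12] read 'c'  n10⇒n7 (fail-walked)  → match P3@[11:12],P6@[12:12]
[13] read 'c'  n7⇒n7 (fail-walked)  → match P3@[12:13],P6@[13:13]
[14] read 'b'  n7⇒n13
[15] read 'b'  n13⇒n14
[16] read 'b'  n14⇒n15
[17] read 'c'  n15⇒n16  → match P5@[12:17],P6@[17:17]
[18] read 'c'  n16⇒n10 (fail-walked)  → match P3@[17:18],P6@[18:18]
[19] read 'a'  n10⇒n11
[20] read 'b'  n11⇒n12  → match P2@[19:20],P4@[16:20]
[21] read 'b'  n12⇒n3 (fail-walked)  → match P0@[19:21]
[22] read 'c'  n3⇒n4  → match P6@[22:22]
[23] read 'c'  n4⇒n5  → match P1@[19:23],P3@[22:23],P6@[23:23]
[24] read 'a'  n5⇒n11 (fail-walked)
[25] read 'b'  n11⇒n12  → match P2@[24:25],P4@[21:25]
[26] read 'b'  n12⇒n3 (fail-walked)  → match P0@[24:26]
[27] read 'b'  n3⇒n8 (fail-walked)
[28] read 'a'  n8⇒n1 (fail-walked)
[29] read 'b'  n1⇒n2  → match P2@[28:29]
[30] read 'a'  n2⇒n1 (fail-walked)
[31] read 'b'  n1⇒n2  → match P2@[30:31]
[32] read 'c'  n2⇒n9 (fail-walked)  → match P6@[32:32]
[33] read 'b'  n9⇒n8 (fail-walked)
[34] read 'c'  n8⇒n9  → match P6@[34:34]
[35] read 'c'  n9⇒n10  → match P3@[34:35],P6@[35:35]
[36] read 'a'  n10⇒n11
[37] read 'b'  n11⇒n12  → match P2@[36:37],P4@[33:37]
[38] read 'b'  n12⇒n3 (fail-walked)  → match P0@[36:38]

All matches (sorted): [[0,6],[3,6],[5,6],[6,3],[6,6],[10,5],[10,6],[11,3],[11,6],[12,3],[12,6],[13,3],[13,6],[17,5],[17,6],[18,3],[18,6],[20,2],[20,4],[21,0],[22,6],[23,1],[23,3],[23,6],[25,2],[25,4],[26,0],[29,2],[31,2],[32,6],[34,6],[35,3],[35,6],[37,2],[37,4],[38,0]]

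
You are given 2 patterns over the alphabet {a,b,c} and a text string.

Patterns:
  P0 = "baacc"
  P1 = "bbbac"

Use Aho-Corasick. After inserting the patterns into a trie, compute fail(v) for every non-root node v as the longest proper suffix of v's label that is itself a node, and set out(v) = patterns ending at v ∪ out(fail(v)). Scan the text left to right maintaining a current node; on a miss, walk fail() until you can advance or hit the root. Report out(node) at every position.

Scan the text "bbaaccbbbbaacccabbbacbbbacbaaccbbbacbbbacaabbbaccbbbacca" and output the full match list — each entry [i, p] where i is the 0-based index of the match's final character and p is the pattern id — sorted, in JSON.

Build automaton:
Trie (insert patterns):
  n0 'ε': b→1
  n1 'b': a→2 b→6
  n2 'ba': a→3
  n3 'baa': c→4
  n4 'baac': c→5
  n5 'baacc': ·  ←P0
  n6 'bb': b→7
  n7 'bbb': a→8
  n8 'bbba': c→9
  n9 'bbbac': ·  ←P1

BFS fail/out derivation:
  fail(1) 'b': from fail(0)=0 chase 'b': 0 ⇒ 0;  out=∅∪out(0)=∅
  fail(2) 'ba': from fail(1)=0 chase 'a': 0 ⇒ 0;  out=∅∪out(0)=∅
  fail(6) 'bb': from fail(1)=0 chase 'b': 0 ⇒ 1;  out=∅∪out(1)=∅
  fail(3) 'baa': from fail(2)=0 chase 'a': 0 ⇒ 0;  out=∅∪out(0)=∅
  fail(7) 'bbb': from fail(6)=1 chase 'b': 1 ⇒ 6;  out=∅∪out(6)=∅
  fail(4) 'baac': from fail(3)=0 chase 'c': 0 ⇒ 0;  out=∅∪out(0)=∅
  fail(8) 'bbba': from fail(7)=6 chase 'a': 6→1 ⇒ 2;  out=∅∪out(2)=∅
  fail(5) 'baacc': from fail(4)=0 chase 'c': 0 ⇒ 0;  out={0}∪out(0)={0}
  fail(9) 'bbbac': from fail(8)=2 chase 'c': 2→0 ⇒ 0;  out={1}∪out(0)={1}

Scan:
[0] read 'b'  n0⇒n1
[1] read 'b'  n1⇒n6
[2] read 'a'  n6⇒n2 (fail-walked)
[3] read 'a'  n2⇒n3
[4] read 'c'  n3⇒n4
[5] read 'c'  n4⇒n5  → match P0@[1:5]
[6] read 'b'  n5⇒n1 (fail-walked)
[7] read 'b'  n1⇒n6
[8] read 'b'  n6⇒n7
[9] read 'b'  n7⇒n7 (fail-walked)
[10] read 'a'  n7⇒n8
[11] read 'a'  n8⇒n3 (fail-walked)
[12] read 'c'  n3⇒n4
[13] read 'c'  n4⇒n5  → match P0@[9:13]
[14] read 'c'  n5⇒n0 (fail-walked)
[15] read 'a'  n0⇒n0
[16] read 'b'  n0⇒n1
[17] read 'b'  n1⇒n6
[18] read 'b'  n6⇒n7
[19] read 'a'  n7⇒n8
[20] read 'c'  n8⇒n9  → match P1@[16:20]
[21] read 'b'  n9⇒n1 (fail-walked)
[22] read 'b'  n1⇒n6
[23] read 'b'  n6⇒n7
[24] read 'a'  n7⇒n8
[25] read 'c'  n8⇒n9  → match P1@[21:25]
[26] read 'b'  n9⇒n1 (fail-walked)
[27] read 'a'  n1⇒n2
[28] read 'a'  n2⇒n3
[29] read 'c'  n3⇒n4
[30] read 'c'  n4⇒n5  → match P0@[26:30]
[31] read 'b'  n5⇒n1 (fail-walked)
[32] read 'b'  n1⇒n6
[33] read 'b'  n6⇒n7
[34] read 'a'  n7⇒n8
[35] read 'c'  n8⇒n9  → match P1@[31:35]
[36] read 'b'  n9⇒n1 (fail-walked)
[37] read 'b'  n1⇒n6
[38] read 'b'  n6⇒n7
[39] read 'a'  n7⇒n8
[40] read 'c'  n8⇒n9  → match P1@[36:40]
[41] read 'a'  n9⇒n0 (fail-walked)
[42] read 'a'  n0⇒n0
[43] read 'b'  n0⇒n1
[44] read 'b'  n1⇒n6
[45] read 'b'  n6⇒n7
[46] read 'a'  n7⇒n8
[47] read 'c'  n8⇒n9  → match P1@[43:47]
[48] read 'c'  n9⇒n0 (fail-walked)
[49] read 'b'  n0⇒n1
[50] read 'b'  n1⇒n6
[51] read 'b'  n6⇒n7
[52] read 'a'  n7⇒n8
[53] read 'c'  n8⇒n9  → match P1@[49:53]
[54] read 'c'  n9⇒n0 (fail-walked)
[55] read 'a'  n0⇒n0

All matches (sorted): [[5,0],[13,0],[20,1],[25,1],[30,0],[35,1],[40,1],[47,1],[53,1]]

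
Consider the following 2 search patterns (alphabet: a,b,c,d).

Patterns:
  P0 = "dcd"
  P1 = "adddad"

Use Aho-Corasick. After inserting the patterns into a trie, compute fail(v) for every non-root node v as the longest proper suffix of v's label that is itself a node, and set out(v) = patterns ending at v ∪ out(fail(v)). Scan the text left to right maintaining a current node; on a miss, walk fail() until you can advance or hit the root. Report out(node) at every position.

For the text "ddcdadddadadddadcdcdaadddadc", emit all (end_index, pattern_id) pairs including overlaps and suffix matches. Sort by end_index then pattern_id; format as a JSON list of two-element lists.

Build:
Trie nodes:
  0='ε' goto a→4 d→1
  1='d' goto c→2
  2='dc' goto d→3
  3='dcd' goto ·  [P0 ends]
  4='a' goto d→5
  5='ad' goto d→6
  6='add' goto d→7
  7='addd' goto a→8
  8='addda' goto d→9
  9='adddad' goto ·  [P1 ends]

BFS fail/out derivation:
  fail(1) 'd': from fail(0)=0 chase 'd': 0 ⇒ 0;  out=∅∪out(0)=∅
  fail(4) 'a': from fail(0)=0 chase 'a': 0 ⇒ 0;  out=∅∪out(0)=∅
  fail(2) 'dc': from fail(1)=0 chase 'c': 0 ⇒ 0;  out=∅∪out(0)=∅
  fail(5) 'ad': from fail(4)=0 chase 'd': 0 ⇒ 1;  out=∅∪out(1)=∅
  fail(3) 'dcd': from fail(2)=0 chase 'd': 0 ⇒ 1;  out={0}∪out(1)={0}
  fail(6) 'add': from fail(5)=1 chase 'd': 1→0 ⇒ 1;  out=∅∪out(1)=∅
  fail(7) 'addd': from fail(6)=1 chase 'd': 1→0 ⇒ 1;  out=∅∪out(1)=∅
  fail(8) 'addda': from fail(7)=1 chase 'a': 1→0 ⇒ 4;  out=∅∪out(4)=∅
  fail(9) 'adddad': from fail(8)=4 chase 'd': 4 ⇒ 5;  out={1}∪out(5)={1}

Scan:
i=0 'd': node 0→1
i=1 'd': node 1→1 ·f
i=2 'c': node 1→2
i=3 'd': node 2→3  emit P0@[1:3]
i=4 'a': node 3→4 ·f
i=5 'd': node 4→5
i=6 'd': node 5→6
i=7 'd': node 6→7
i=8 'a': node 7→8
i=9 'd': node 8→9  emit P1@[4:9]
i=10 'a': node 9→4 ·f
i=11 'd': node 4→5
i=12 'd': node 5→6
i=13 'd': node 6→7
i=14 'a': node 7→8
i=15 'd': node 8→9  emit P1@[10:15]
i=16 'c': node 9→2 ·f
i=17 'd': node 2→3  emit P0@[15:17]
i=18 'c': node 3→2 ·f
i=19 'd': node 2→3  emit P0@[17:19]
i=20 'a': node 3→4 ·f
i=21 'a': node 4→4 ·f
i=22 'd': node 4→5
i=23 'd': node 5→6
i=24 'd': node 6→7
i=25 'a': node 7→8
i=26 'd': node 8→9  emit P1@[21:26]
i=27 'c': node 9→2 ·f

Result: [[3,0],[9,1],[15,1],[17,0],[19,0],[26,1]]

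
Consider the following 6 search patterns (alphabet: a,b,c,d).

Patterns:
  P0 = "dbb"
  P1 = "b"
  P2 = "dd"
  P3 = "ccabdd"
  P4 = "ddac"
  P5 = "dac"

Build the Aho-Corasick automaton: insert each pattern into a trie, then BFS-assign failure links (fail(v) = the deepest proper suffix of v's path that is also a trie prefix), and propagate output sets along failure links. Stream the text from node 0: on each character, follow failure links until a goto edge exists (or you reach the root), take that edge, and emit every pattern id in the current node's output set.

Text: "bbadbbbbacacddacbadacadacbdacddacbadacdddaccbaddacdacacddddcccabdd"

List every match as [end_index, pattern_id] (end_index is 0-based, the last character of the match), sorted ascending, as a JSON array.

Construct AC machine:
Trie (insert patterns):
  0='ε' goto b→4 c→6 d→1
  1='d' goto a→14 b→2 d→5
  2='db' goto b→3
  3='dbb' goto ·  [P0 ends]
  4='b' goto ·  [P1 ends]
  5='dd' goto a→12  [P2 ends]
  6='c' goto c→7
  7='cc' goto a→8
  8='cca' goto b→9
  9='ccab' goto d→10
  10='ccabd' goto d→11
  11='ccabdd' goto ·  [P3 ends]
  12='dda' goto c→13
  13='ddac' goto ·  [P4 ends]
  14='da' goto c→15
  15='dac' goto ·  [P5 ends]

BFS fail/out derivation:
  fail(1) 'd': from fail(0)=0 chase 'd': 0 ⇒ 0;  out=∅∪out(0)=∅
  fail(4) 'b': from fail(0)=0 chase 'b': 0 ⇒ 0;  out={1}∪out(0)={1}
  fail(6) 'c': from fail(0)=0 chase 'c': 0 ⇒ 0;  out=∅∪out(0)=∅
  fail(2) 'db': from fail(1)=0 chase 'b': 0 ⇒ 4;  out=∅∪out(4)={1}
  fail(5) 'dd': from fail(1)=0 chase 'd': 0 ⇒ 1;  out={2}∪out(1)={2}
  fail(7) 'cc': from fail(6)=0 chase 'c': 0 ⇒ 6;  out=∅∪out(6)=∅
  fail(14) 'da': from fail(1)=0 chase 'a': 0 ⇒ 0;  out=∅∪out(0)=∅
  fail(3) 'dbb': from fail(2)=4 chase 'b': 4→0 ⇒ 4;  out={0}∪out(4)={0,1}
  fail(8) 'cca': from fail(7)=6 chase 'a': 6→0 ⇒ 0;  out=∅∪out(0)=∅
  fail(12) 'dda': from fail(5)=1 chase 'a': 1 ⇒ 14;  out=∅∪out(14)=∅
  fail(15) 'dac': from fail(14)=0 chase 'c': 0 ⇒ 6;  out={5}∪out(6)={5}
  fail(9) 'ccab': from fail(8)=0 chase 'b': 0 ⇒ 4;  out=∅∪out(4)={1}
  fail(13) 'ddac': from fail(12)=14 chase 'c': 14 ⇒ 15;  out={4}∪out(15)={4,5}
  fail(10) 'ccabd': from fail(9)=4 chase 'd': 4→0 ⇒ 1;  out=∅∪out(1)=∅
  fail(11) 'ccabdd': from fail(10)=1 chase 'd': 1 ⇒ 5;  out={3}∪out(5)={2,3}

Text stream:
pos 0 'b': at 4  emit P1@[0:0]
pos 1 'b': at 4 ·f  emit P1@[1:1]
pos 2 'a': at 0 ·f
pos 3 'd': at 1
pos 4 'b': at 2  emit P1@[4:4]
pos 5 'b': at 3  emit P0@[3:5],P1@[5:5]
pos 6 'b': at 4 ·f  emit P1@[6:6]
pos 7 'b': at 4 ·f  emit P1@[7:7]
pos 8 'a': at 0 ·f
pos 9 'c': at 6
pos 10 'a': at 0 ·f
pos 11 'c': at 6
pos 12 'd': at 1 ·f
pos 13 'd': at 5  emit P2@[12:13]
pos 14 'a': at 12
pos 15 'c': at 13  emit P4@[12:15],P5@[13:15]
pos 16 'b': at 4 ·f  emit P1@[16:16]
pos 17 'a': at 0 ·f
pos 18 'd': at 1
pos 19 'a': at 14
pos 20 'c': at 15  emit P5@[18:20]
pos 21 'a': at 0 ·f
pos 22 'd': at 1
pos 23 'a': at 14
pos 24 'c': at 15  emit P5@[22:24]
pos 25 'b': at 4 ·f  emit P1@[25:25]
pos 26 'd': at 1 ·f
pos 27 'a': at 14
pos 28 'c': at 15  emit P5@[26:28]
pos 29 'd': at 1 ·f
pos 30 'd': at 5  emit P2@[29:30]
pos 31 'a': at 12
pos 32 'c': at 13  emit P4@[29:32],P5@[30:32]
pos 33 'b': at 4 ·f  emit P1@[33:33]
pos 34 'a': at 0 ·f
pos 35 'd': at 1
pos 36 'a': at 14
pos 37 'c': at 15  emit P5@[35:37]
pos 38 'd': at 1 ·f
pos 39 'd': at 5  emit P2@[38:39]
pos 40 'd': at 5 ·f  emit P2@[39:40]
pos 41 'a': at 12
pos 42 'c': at 13  emit P4@[39:42],P5@[40:42]
pos 43 'c': at 7 ·f
pos 44 'b': at 4 ·f  emit P1@[44:44]
pos 45 'a': at 0 ·f
pos 46 'd': at 1
pos 47 'd': at 5  emit P2@[46:47]
pos 48 'a': at 12
pos 49 'c': at 13  emit P4@[46:49],P5@[47:49]
pos 50 'd': at 1 ·f
pos 51 'a': at 14
pos 52 'c': at 15  emit P5@[50:52]
pos 53 'a': at 0 ·f
pos 54 'c': at 6
pos 55 'd': at 1 ·f
pos 56 'd': at 5  emit P2@[55:56]
pos 57 'd': at 5 ·f  emit P2@[56:57]
pos 58 'd': at 5 ·f  emit P2@[57:58]
pos 59 'c': at 6 ·f
pos 60 'c': at 7
pos 61 'c': at 7 ·f
pos 62 'a': at 8
pos 63 'b': at 9  emit P1@[63:63]
pos 64 'd': at 10
pos 65 'd': at 11  emit P2@[64:65],P3@[60:65]

Result: [[0,1],[1,1],[4,1],[5,0],[5,1],[6,1],[7,1],[13,2],[15,4],[15,5],[16,1],[20,5],[24,5],[25,1],[28,5],[30,2],[32,4],[32,5],[33,1],[37,5],[39,2],[40,2],[42,4],[42,5],[44,1],[47,2],[49,4],[49,5],[52,5],[56,2],[57,2],[58,2],[63,1],[65,2],[65,3]]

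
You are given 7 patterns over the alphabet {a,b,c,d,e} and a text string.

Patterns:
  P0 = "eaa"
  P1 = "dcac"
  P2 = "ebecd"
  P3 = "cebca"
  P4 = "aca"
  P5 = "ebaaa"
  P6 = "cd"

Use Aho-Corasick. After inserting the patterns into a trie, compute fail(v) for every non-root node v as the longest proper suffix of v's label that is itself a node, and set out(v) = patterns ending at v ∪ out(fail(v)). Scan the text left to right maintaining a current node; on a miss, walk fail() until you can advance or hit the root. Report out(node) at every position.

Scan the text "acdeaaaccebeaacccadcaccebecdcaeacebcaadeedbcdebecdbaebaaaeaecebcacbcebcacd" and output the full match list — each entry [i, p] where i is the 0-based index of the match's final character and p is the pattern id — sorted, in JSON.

Build automaton:
Trie (insert patterns):
  0='ε' goto a→17 c→12 d→4 e→1
  1='e' goto a→2 b→8
  2='ea' goto a→3
  3='eaa' goto ·  [P0 ends]
  4='d' goto c→5
  5='dc' goto a→6
  6='dca' goto c→7
  7='dcac' goto ·  [P1 ends]
  8='eb' goto a→20 e→9
  9='ebe' goto c→10
  10='ebec' goto d→11
  11='ebecd' goto ·  [P2 ends]
  12='c' goto d→23 e→13
  13='ce' goto b→14
  14='ceb' goto c→15
  15='cebc' goto a→16
  16='cebca' goto ·  [P3 ends]
  17='a' goto c→18
  18='ac' goto a→19
  19='aca' goto ·  [P4 ends]
  20='eba' goto a→21
  21='ebaa' goto a→22
  22='ebaaa' goto ·  [P5 ends]
  23='cd' goto ·  [P6 ends]

BFS fail/out derivation:
  fail(1) 'e': from fail(0)=0 chase 'e': 0 ⇒ 0;  out=∅∪out(0)=∅
  fail(4) 'd': from fail(0)=0 chase 'd': 0 ⇒ 0;  out=∅∪out(0)=∅
  fail(12) 'c': from fail(0)=0 chase 'c': 0 ⇒ 0;  out=∅∪out(0)=∅
  fail(17) 'a': from fail(0)=0 chase 'a': 0 ⇒ 0;  out=∅∪out(0)=∅
  fail(2) 'ea': from fail(1)=0 chase 'a': 0 ⇒ 17;  out=∅∪out(17)=∅
  fail(5) 'dc': from fail(4)=0 chase 'c': 0 ⇒ 12;  out=∅∪out(12)=∅
  fail(8) 'eb': from fail(1)=0 chase 'b': 0 ⇒ 0;  out=∅∪out(0)=∅
  fail(13) 'ce': from fail(12)=0 chase 'e': 0 ⇒ 1;  out=∅∪out(1)=∅
  fail(18) 'ac': from fail(17)=0 chase 'c': 0 ⇒ 12;  out=∅∪out(12)=∅
  fail(23) 'cd': from fail(12)=0 chase 'd': 0 ⇒ 4;  out={6}∪out(4)={6}
  fail(3) 'eaa': from fail(2)=17 chase 'a': 17→0 ⇒ 17;  out={0}∪out(17)={0}
  fail(6) 'dca': from fail(5)=12 chase 'a': 12→0 ⇒ 17;  out=∅∪out(17)=∅
  fail(9) 'ebe': from fail(8)=0 chase 'e': 0 ⇒ 1;  out=∅∪out(1)=∅
  fail(14) 'ceb': from fail(13)=1 chase 'b': 1 ⇒ 8;  out=∅∪out(8)=∅
  fail(19) 'aca': from fail(18)=12 chase 'a': 12→0 ⇒ 17;  out={4}∪out(17)={4}
  fail(20) 'eba': from fail(8)=0 chase 'a': 0 ⇒ 17;  out=∅∪out(17)=∅
  fail(7) 'dcac': from fail(6)=17 chase 'c': 17 ⇒ 18;  out={1}∪out(18)={1}
  fail(10) 'ebec': from fail(9)=1 chase 'c': 1→0 ⇒ 12;  out=∅∪out(12)=∅
  fail(15) 'cebc': from fail(14)=8 chase 'c': 8→0 ⇒ 12;  out=∅∪out(12)=∅
  fail(21) 'ebaa': from fail(20)=17 chase 'a': 17→0 ⇒ 17;  out=∅∪out(17)=∅
  fail(11) 'ebecd': from fail(10)=12 chase 'd': 12 ⇒ 23;  out={2}∪out(23)={2,6}
  fail(16) 'cebca': from fail(15)=12 chase 'a': 12→0 ⇒ 17;  out={3}∪out(17)={3}
  fail(22) 'ebaaa': from fail(21)=17 chase 'a': 17→0 ⇒ 17;  out={5}∪out(17)={5}

Run:
pos 0 'a': at 17
pos 1 'c': at 18
pos 2 'd': at 23 ·f  → match P6@[1:2]
pos 3 'e': at 1 ·f
pos 4 'a': at 2
pos 5 'a': at 3  → match P0@[3:5]
pos 6 'a': at 17 ·f
pos 7 'c': at 18
pos 8 'c': at 12 ·f
pos 9 'e': at 13
pos 10 'b': at 14
pos 11 'e': at 9 ·f
pos 12 'a': at 2 ·f
pos 13 'a': at 3  → match P0@[11:13]
pos 14 'c': at 18 ·f
pos 15 'c': at 12 ·f
pos 16 'c': at 12 ·f
pos 17 'a': at 17 ·f
pos 18 'd': at 4 ·f
pos 19 'c': at 5
pos 20 'a': at 6
pos 21 'c': at 7  → match P1@[18:21]
pos 22 'c': at 12 ·f
pos 23 'e': at 13
pos 24 'b': at 14
pos 25 'e': at 9 ·f
pos 26 'c': at 10
pos 27 'd': at 11  → match P2@[23:27],P6@[26:27]
pos 28 'c': at 5 ·f
pos 29 'a': at 6
pos 30 'e': at 1 ·f
pos 31 'a': at 2
pos 32 'c': at 18 ·f
pos 33 'e': at 13 ·f
pos 34 'b': at 14
pos 35 'c': at 15
pos 36 'a': at 16  → match P3@[32:36]
pos 37 'a': at 17 ·f
pos 38 'd': at 4 ·f
pos 39 'e': at 1 ·f
pos 40 'e': at 1 ·f
pos 41 'd': at 4 ·f
pos 42 'b': at 0 ·f
pos 43 'c': at 12
pos 44 'd': at 23  → match P6@[43:44]
pos 45 'e': at 1 ·f
pos 46 'b': at 8
pos 47 'e': at 9
pos 48 'c': at 10
pos 49 'd': at 11  → match P2@[45:49],P6@[48:49]
pos 50 'b': at 0 ·f
pos 51 'a': at 17
pos 52 'e': at 1 ·f
pos 53 'b': at 8
pos 54 'a': at 20
pos 55 'a': at 21
pos 56 'a': at 22  → match P5@[52:56]
pos 57 'e': at 1 ·f
pos 58 'a': at 2
pos 59 'e': at 1 ·f
pos 60 'c': at 12 ·f
pos 61 'e': at 13
pos 62 'b': at 14
pos 63 'c': at 15
pos 64 'a': at 16  → match P3@[60:64]
pos 65 'c': at 18 ·f
pos 66 'b': at 0 ·f
pos 67 'c': at 12
pos 68 'e': at 13
pos 69 'b': at 14
pos 70 'c': at 15
pos 71 'a': at 16  → match P3@[67:71]
pos 72 'c': at 18 ·f
pos 73 'd': at 23 ·f  → match P6@[72:73]

Matches: [[2,6],[5,0],[13,0],[21,1],[27,2],[27,6],[36,3],[44,6],[49,2],[49,6],[56,5],[64,3],[71,3],[73,6]]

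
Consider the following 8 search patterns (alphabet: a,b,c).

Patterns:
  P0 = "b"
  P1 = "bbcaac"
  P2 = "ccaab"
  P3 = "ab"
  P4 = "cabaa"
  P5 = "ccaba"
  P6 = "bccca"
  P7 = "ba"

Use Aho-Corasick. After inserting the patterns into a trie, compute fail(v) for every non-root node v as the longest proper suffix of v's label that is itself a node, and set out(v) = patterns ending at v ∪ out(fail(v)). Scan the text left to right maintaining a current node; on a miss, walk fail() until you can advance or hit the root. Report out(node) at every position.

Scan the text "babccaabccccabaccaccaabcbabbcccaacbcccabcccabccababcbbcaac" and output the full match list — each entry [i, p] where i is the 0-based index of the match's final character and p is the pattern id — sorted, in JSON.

Build automaton:
Trie nodes:
  n0 'ε': a→12 b→1 c→7
  n1 'b': a→24 b→2 c→20  [P0 ends]
  n2 'bb': c→3
  n3 'bbc': a→4
  n4 'bbca': a→5
  n5 'bbcaa': c→6
  n6 'bbcaac': ·  [P1 ends]
  n7 'c': a→14 c→8
  n8 'cc': a→9
  n9 'cca': a→10 b→18
  n10 'ccaa': b→11
  n11 'ccaab': ·  [P2 ends]
  n12 'a': b→13
  n13 'ab': ·  [P3 ends]
  n14 'ca': b→15
  n15 'cab': a→16
  n16 'caba': a→17
  n17 'cabaa': ·  [P4 ends]
  n18 'ccab': a→19
  n19 'ccaba': ·  [P5 ends]
  n20 'bc': c→21
  n21 'bcc': c→22
  n22 'bccc': a→23
  n23 'bccca': ·  [P6 ends]
  n24 'ba': ·  [P7 ends]

Failure links (BFS by depth):
  n1('b'): parent n0 fail=0; on 'b' 0 → fail=0;  out {0}∪∅={0}
  n7('c'): parent n0 fail=0; on 'c' 0 → fail=0;  out ∅∪∅=∅
  n12('a'): parent n0 fail=0; on 'a' 0 → fail=0;  out ∅∪∅=∅
  n2('bb'): parent n1 fail=0; on 'b' 0 → fail=1;  out ∅∪{0}={0}
  n8('cc'): parent n7 fail=0; on 'c' 0 → fail=7;  out ∅∪∅=∅
  n13('ab'): parent n12 fail=0; on 'b' 0 → fail=1;  out {3}∪{0}={0,3}
  n14('ca'): parent n7 fail=0; on 'a' 0 → fail=12;  out ∅∪∅=∅
  n20('bc'): parent n1 fail=0; on 'c' 0 → fail=7;  out ∅∪∅=∅
  n24('ba'): parent n1 fail=0; on 'a' 0 → fail=12;  out {7}∪∅={7}
  n3('bbc'): parent n2 fail=1; on 'c' 1 → fail=20;  out ∅∪∅=∅
  n9('cca'): parent n8 fail=7; on 'a' 7 → fail=14;  out ∅∪∅=∅
  n15('cab'): parent n14 fail=12; on 'b' 12 → fail=13;  out ∅∪{0,3}={0,3}
  n21('bcc'): parent n20 fail=7; on 'c' 7 → fail=8;  out ∅∪∅=∅
  n4('bbca'): parent n3 fail=20; on 'a' 20→7 → fail=14;  out ∅∪∅=∅
  n10('ccaa'): parent n9 fail=14; on 'a' 14→12→0 → fail=12;  out ∅∪∅=∅
  n16('caba'): parent n15 fail=13; on 'a' 13→1 → fail=24;  out ∅∪{7}={7}
  n18('ccab'): parent n9 fail=14; on 'b' 14 → fail=15;  out ∅∪{0,3}={0,3}
  n22('bccc'): parent n21 fail=8; on 'c' 8→7 → fail=8;  out ∅∪∅=∅
  n5('bbcaa'): parent n4 fail=14; on 'a' 14→12→0 → fail=12;  out ∅∪∅=∅
  n11('ccaab'): parent n10 fail=12; on 'b' 12 → fail=13;  out {2}∪{0,3}={0,2,3}
  n17('cabaa'): parent n16 fail=24; on 'a' 24→12→0 → fail=12;  out {4}∪∅={4}
  n19('ccaba'): parent n18 fail=15; on 'a' 15 → fail=16;  out {5}∪{7}={5,7}
  n23('bccca'): parent n22 fail=8; on 'a' 8 → fail=9;  out {6}∪∅={6}
  n6('bbcaac'): parent n5 fail=12; on 'c' 12→0 → fail=7;  out {1}∪∅={1}

Run:
[0] read 'b'  n0⇒n1  → match P0@[0:0]
[1] read 'a'  n1⇒n24  → match P7@[0:1]
[2] read 'b'  n24⇒n13 (via fail)  → match P0@[2:2],P3@[1:2]
[3] read 'c'  n13⇒n20 (via fail)
[4] read 'c'  n20⇒n21
[5] read 'a'  n21⇒n9 (via fail)
[6] read 'a'  n9⇒n10
[7] read 'b'  n10⇒n11  → match P0@[7:7],P2@[3:7],P3@[6:7]
[8] read 'c'  n11⇒n20 (via fail)
[9] read 'c'  n20⇒n21
[10] read 'c'  n21⇒n22
[11] read 'c'  n22⇒n8 (via fail)
[12] read 'a'  n8⇒n9
[13] read 'b'  n9⇒n18  → match P0@[13:13],P3@[12:13]
[14] read 'a'  n18⇒n19  → match P5@[10:14],P7@[13:14]
[15] read 'c'  n19⇒n7 (via fail)
[16] read 'c'  n7⇒n8
[17] read 'a'  n8⇒n9
[18] read 'c'  n9⇒n7 (via fail)
[19] read 'c'  n7⇒n8
[20] read 'a'  n8⇒n9
[21] read 'a'  n9⇒n10
[22] read 'b'  n10⇒n11  → match P0@[22:22],P2@[18:22],P3@[21:22]
[23] read 'c'  n11⇒n20 (via fail)
[24] read 'b'  n20⇒n1 (via fail)  → match P0@[24:24]
[25] read 'a'  n1⇒n24  → match P7@[24:25]
[26] read 'b'  n24⇒n13 (via fail)  → match P0@[26:26],P3@[25:26]
[27] read 'b'  n13⇒n2 (via fail)  → match P0@[27:27]
[28] read 'c'  n2⇒n3
[29] read 'c'  n3⇒n21 (via fail)
[30] read 'c'  n21⇒n22
[31] read 'a'  n22⇒n23  → match P6@[27:31]
[32] read 'a'  n23⇒n10 (via fail)
[33] read 'c'  n10⇒n7 (via fail)
[34] read 'b'  n7⇒n1 (via fail)  → match P0@[34:34]
[35] read 'c'  n1⇒n20
[36] read 'c'  n20⇒n21
[37] read 'c'  n21⇒n22
[38] read 'a'  n22⇒n23  → match P6@[34:38]
[39] read 'b'  n23⇒n18 (via fail)  → match P0@[39:39],P3@[38:39]
[40] read 'c'  n18⇒n20 (via fail)
[41] read 'c'  n20⇒n21
[42] read 'c'  n21⇒n22
[43] read 'a'  n22⇒n23  → match P6@[39:43]
[44] read 'b'  n23⇒n18 (via fail)  → match P0@[44:44],P3@[43:44]
[45] read 'c'  n18⇒n20 (via fail)
[46] read 'c'  n20⇒n21
[47] read 'a'  n21⇒n9 (via fail)
[48] read 'b'  n9⇒n18  → match P0@[48:48],P3@[47:48]
[49] read 'a'  n18⇒n19  → match P5@[45:49],P7@[48:49]
[50] read 'b'  n19⇒n13 (via fail)  → match P0@[50:50],P3@[49:50]
[51] read 'c'  n13⇒n20 (via fail)
[52] read 'b'  n20⇒n1 (via fail)  → match P0@[52:52]
[53] read 'b'  n1⇒n2  → match P0@[53:53]
[54] read 'c'  n2⇒n3
[55] read 'a'  n3⇒n4
[56] read 'a'  n4⇒n5
[57] read 'c'  n5⇒n6  → match P1@[52:57]

Matches: [[0,0],[1,7],[2,0],[2,3],[7,0],[7,2],[7,3],[13,0],[13,3],[14,5],[14,7],[22,0],[22,2],[22,3],[24,0],[25,7],[26,0],[26,3],[27,0],[31,6],[34,0],[38,6],[39,0],[39,3],[43,6],[44,0],[44,3],[48,0],[48,3],[49,5],[49,7],[50,0],[50,3],[52,0],[53,0],[57,1]]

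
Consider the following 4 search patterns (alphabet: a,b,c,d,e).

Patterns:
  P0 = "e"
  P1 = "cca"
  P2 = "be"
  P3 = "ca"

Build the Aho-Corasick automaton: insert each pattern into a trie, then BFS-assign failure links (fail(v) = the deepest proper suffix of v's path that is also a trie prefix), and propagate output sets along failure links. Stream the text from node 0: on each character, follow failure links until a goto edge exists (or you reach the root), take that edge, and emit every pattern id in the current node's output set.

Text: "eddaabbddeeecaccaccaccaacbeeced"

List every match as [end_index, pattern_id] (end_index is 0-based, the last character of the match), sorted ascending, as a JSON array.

Build automaton:
Trie nodes:
  0='ε' goto b→5 c→2 e→1
  1='e' goto ·  [P0 ends]
  2='c' goto a→7 c→3
  3='cc' goto a→4
  4='cca' goto ·  [P1 ends]
  5='b' goto e→6
  6='be' goto ·  [P2 ends]
  7='ca' goto ·  [P3 ends]

Failure links (BFS by depth):
  fail(1) 'e': from fail(0)=0 chase 'e': 0 ⇒ 0;  out={0}∪out(0)={0}
  fail(2) 'c': from fail(0)=0 chase 'c': 0 ⇒ 0;  out=∅∪out(0)=∅
  fail(5) 'b': from fail(0)=0 chase 'b': 0 ⇒ 0;  out=∅∪out(0)=∅
  fail(3) 'cc': from fail(2)=0 chase 'c': 0 ⇒ 2;  out=∅∪out(2)=∅
  fail(6) 'be': from fail(5)=0 chase 'e': 0 ⇒ 1;  out={2}∪out(1)={0,2}
  fail(7) 'ca': from fail(2)=0 chase 'a': 0 ⇒ 0;  out={3}∪out(0)={3}
  fail(4) 'cca': from fail(3)=2 chase 'a': 2 ⇒ 7;  out={1}∪out(7)={1,3}

Run:
pos 0 'e': at 1  emit P0@[0:0]
pos 1 'd': at 0 ·f
pos 2 'd': at 0
pos 3 'a': at 0
pos 4 'a': at 0
pos 5 'b': at 5
pos 6 'b': at 5 ·f
pos 7 'd': at 0 ·f
pos 8 'd': at 0
pos 9 'e': at 1  emit P0@[9:9]
pos 10 'e': at 1 ·f  emit P0@[10:10]
pos 11 'e': at 1 ·f  emit P0@[11:11]
pos 12 'c': at 2 ·f
pos 13 'a': at 7  emit P3@[12:13]
pos 14 'c': at 2 ·f
pos 15 'c': at 3
pos 16 'a': at 4  emit P1@[14:16],P3@[15:16]
pos 17 'c': at 2 ·f
pos 18 'c': at 3
pos 19 'a': at 4  emit P1@[17:19],P3@[18:19]
pos 20 'c': at 2 ·f
pos 21 'c': at 3
pos 22 'a': at 4  emit P1@[20:22],P3@[21:22]
pos 23 'a': at 0 ·f
pos 24 'c': at 2
pos 25 'b': at 5 ·f
pos 26 'e': at 6  emit P0@[26:26],P2@[25:26]
pos 27 'e': at 1 ·f  emit P0@[27:27]
pos 28 'c': at 2 ·f
pos 29 'e': at 1 ·f  emit P0@[29:29]
pos 30 'd': at 0 ·f

Result: [[0,0],[9,0],[10,0],[11,0],[13,3],[16,1],[16,3],[19,1],[19,3],[22,1],[22,3],[26,0],[26,2],[27,0],[29,0]]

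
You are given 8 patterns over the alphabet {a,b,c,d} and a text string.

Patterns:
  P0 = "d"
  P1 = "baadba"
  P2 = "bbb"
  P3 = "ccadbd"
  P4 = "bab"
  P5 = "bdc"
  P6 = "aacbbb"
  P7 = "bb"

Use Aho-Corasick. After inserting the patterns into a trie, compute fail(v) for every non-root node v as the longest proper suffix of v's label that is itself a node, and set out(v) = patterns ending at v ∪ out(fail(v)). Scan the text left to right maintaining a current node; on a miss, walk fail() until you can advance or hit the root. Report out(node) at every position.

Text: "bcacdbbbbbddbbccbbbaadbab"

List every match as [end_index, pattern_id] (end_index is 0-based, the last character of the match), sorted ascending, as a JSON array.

Build automaton:
Trie (insert patterns):
  0='ε' goto a→19 b→2 c→10 d→1
  1='d' goto ·  [P0 ends]
  2='b' goto a→3 b→8 d→17
  3='ba' goto a→4 b→16
  4='baa' goto d→5
  5='baad' goto b→6
  6='baadb' goto a→7
  7='baadba' goto ·  [P1 ends]
  8='bb' goto b→9  [P7 ends]
  9='bbb' goto ·  [P2 ends]
  10='c' goto c→11
  11='cc' goto a→12
  12='cca' goto d→13
  13='ccad' goto b→14
  14='ccadb' goto d→15
  15='ccadbd' goto ·  [P3 ends]
  16='bab' goto ·  [P4 ends]
  17='bd' goto c→18
  18='bdc' goto ·  [P5 ends]
  19='a' goto a→20
  20='aa' goto c→21
  21='aac' goto b→22
  22='aacb' goto b→23
  23='aacbb' goto b→24
  24='aacbbb' goto ·  [P6 ends]

BFS fail/out derivation:
  n1('d'): parent n0 fail=0; on 'd' 0 → fail=0;  out {0}∪∅={0}
  n2('b'): parent n0 fail=0; on 'b' 0 → fail=0;  out ∅∪∅=∅
  n10('c'): parent n0 fail=0; on 'c' 0 → fail=0;  out ∅∪∅=∅
  n19('a'): parent n0 fail=0; on 'a' 0 → fail=0;  out ∅∪∅=∅
  n3('ba'): parent n2 fail=0; on 'a' 0 → fail=19;  out ∅∪∅=∅
  n8('bb'): parent n2 fail=0; on 'b' 0 → fail=2;  out {7}∪∅={7}
  n11('cc'): parent n10 fail=0; on 'c' 0 → fail=10;  out ∅∪∅=∅
  n17('bd'): parent n2 fail=0; on 'd' 0 → fail=1;  out ∅∪{0}={0}
  n20('aa'): parent n19 fail=0; on 'a' 0 → fail=19;  out ∅∪∅=∅
  n4('baa'): parent n3 fail=19; on 'a' 19 → fail=20;  out ∅∪∅=∅
  n9('bbb'): parent n8 fail=2; on 'b' 2 → fail=8;  out {2}∪{7}={2,7}
  n12('cca'): parent n11 fail=10; on 'a' 10→0 → fail=19;  out ∅∪∅=∅
  n16('bab'): parent n3 fail=19; on 'b' 19→0 → fail=2;  out {4}∪∅={4}
  n18('bdc'): parent n17 fail=1; on 'c' 1→0 → fail=10;  out {5}∪∅={5}
  n21('aac'): parent n20 fail=19; on 'c' 19→0 → fail=10;  out ∅∪∅=∅
  n5('baad'): parent n4 fail=20; on 'd' 20→19→0 → fail=1;  out ∅∪{0}={0}
  n13('ccad'): parent n12 fail=19; on 'd' 19→0 → fail=1;  out ∅∪{0}={0}
  n22('aacb'): parent n21 fail=10; on 'b' 10→0 → fail=2;  out ∅∪∅=∅
  n6('baadb'): parent n5 fail=1; on 'b' 1→0 → fail=2;  out ∅∪∅=∅
  n14('ccadb'): parent n13 fail=1; on 'b' 1→0 → fail=2;  out ∅∪∅=∅
  n23('aacbb'): parent n22 fail=2; on 'b' 2 → fail=8;  out ∅∪{7}={7}
  n7('baadba'): parent n6 fail=2; on 'a' 2 → fail=3;  out {1}∪∅={1}
  n15('ccadbd'): parent n14 fail=2; on 'd' 2 → fail=17;  out {3}∪{0}={0,3}
  n24('aacbbb'): parent n23 fail=8; on 'b' 8 → fail=9;  out {6}∪{2,7}={2,6,7}

Run:
i=0 'b': node 0→2
i=1 'c': node 2→10 (via fail)
i=2 'a': node 10→19 (via fail)
i=3 'c': node 19→10 (via fail)
i=4 'd': node 10→1 (via fail)  ** P0@[4:4]
i=5 'b': node 1→2 (via fail)
i=6 'b': node 2→8  ** P7@[5:6]
i=7 'b': node 8→9  ** P2@[5:7],P7@[6:7]
i=8 'b': node 9→9 (via fail)  ** P2@[6:8],P7@[7:8]
i=9 'b': node 9→9 (via fail)  ** P2@[7:9],P7@[8:9]
i=10 'd': node 9→17 (via fail)  ** P0@[10:10]
i=11 'd': node 17→1 (via fail)  ** P0@[11:11]
i=12 'b': node 1→2 (via fail)
i=13 'b': node 2→8  ** P7@[12:13]
i=14 'c': node 8→10 (via fail)
i=15 'c': node 10→11
i=16 'b': node 11→2 (via fail)
i=17 'b': node 2→8  ** P7@[16:17]
i=18 'b': node 8→9  ** P2@[16:18],P7@[17:18]
i=19 'a': node 9→3 (via fail)
i=20 'a': node 3→4
i=21 'd': node 4→5  ** P0@[21:21]
i=22 'b': node 5→6
i=23 'a': node 6→7  ** P1@[18:23]
i=24 'b': node 7→16 (via fail)  ** P4@[22:24]

Matches: [[4,0],[6,7],[7,2],[7,7],[8,2],[8,7],[9,2],[9,7],[10,0],[11,0],[13,7],[17,7],[18,2],[18,7],[21,0],[23,1],[24,4]]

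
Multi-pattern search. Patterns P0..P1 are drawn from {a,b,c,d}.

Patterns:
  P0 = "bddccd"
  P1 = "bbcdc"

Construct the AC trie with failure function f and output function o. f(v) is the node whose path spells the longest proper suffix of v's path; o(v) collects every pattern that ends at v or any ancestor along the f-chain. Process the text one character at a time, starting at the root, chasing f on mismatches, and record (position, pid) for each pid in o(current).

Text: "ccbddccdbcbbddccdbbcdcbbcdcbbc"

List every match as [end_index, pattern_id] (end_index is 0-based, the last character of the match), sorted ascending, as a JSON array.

Construct AC machine:
Trie nodes:
  n0 'ε': b→1
  n1 'b': b→7 d→2
  n2 'bd': d→3
  n3 'bdd': c→4
  n4 'bddc': c→5
  n5 'bddcc': d→6
  n6 'bddccd': ·  ←P0
  n7 'bb': c→8
  n8 'bbc': d→9
  n9 'bbcd': c→10
  n10 'bbcdc': ·  ←P1

BFS fail/out derivation:
  fail(1) 'b': from fail(0)=0 chase 'b': 0 ⇒ 0;  out=∅∪out(0)=∅
  fail(2) 'bd': from fail(1)=0 chase 'd': 0 ⇒ 0;  out=∅∪out(0)=∅
  fail(7) 'bb': from fail(1)=0 chase 'b': 0 ⇒ 1;  out=∅∪out(1)=∅
  fail(3) 'bdd': from fail(2)=0 chase 'd': 0 ⇒ 0;  out=∅∪out(0)=∅
  fail(8) 'bbc': from fail(7)=1 chase 'c': 1→0 ⇒ 0;  out=∅∪out(0)=∅
  fail(4) 'bddc': from fail(3)=0 chase 'c': 0 ⇒ 0;  out=∅∪out(0)=∅
  fail(9) 'bbcd': from fail(8)=0 chase 'd': 0 ⇒ 0;  out=∅∪out(0)=∅
  fail(5) 'bddcc': from fail(4)=0 chase 'c': 0 ⇒ 0;  out=∅∪out(0)=∅
  fail(10) 'bbcdc': from fail(9)=0 chase 'c': 0 ⇒ 0;  out={1}∪out(0)={1}
  fail(6) 'bddccd': from fail(5)=0 chase 'd': 0 ⇒ 0;  out={0}∪out(0)={0}

Run:
pos 0 'c': at 0
pos 1 'c': at 0
pos 2 'b': at 1
pos 3 'd': at 2
pos 4 'd': at 3
pos 5 'c': at 4
pos 6 'c': at 5
pos 7 'd': at 6  emit P0@[2:7]
pos 8 'b': at 1 (fail-walked)
pos 9 'c': at 0 (fail-walked)
pos 10 'b': at 1
pos 11 'b': at 7
pos 12 'd': at 2 (fail-walked)
pos 13 'd': at 3
pos 14 'c': at 4
pos 15 'c': at 5
pos 16 'd': at 6  emit P0@[11:16]
pos 17 'b': at 1 (fail-walked)
pos 18 'b': at 7
pos 19 'c': at 8
pos 20 'd': at 9
pos 21 'c': at 10  emit P1@[17:21]
pos 22 'b': at 1 (fail-walked)
pos 23 'b': at 7
pos 24 'c': at 8
pos 25 'd': at 9
pos 26 'c': at 10  emit P1@[22:26]
pos 27 'b': at 1 (fail-walked)
pos 28 'b': at 7
pos 29 'c': at 8

Matches: [[7,0],[16,0],[21,1],[26,1]]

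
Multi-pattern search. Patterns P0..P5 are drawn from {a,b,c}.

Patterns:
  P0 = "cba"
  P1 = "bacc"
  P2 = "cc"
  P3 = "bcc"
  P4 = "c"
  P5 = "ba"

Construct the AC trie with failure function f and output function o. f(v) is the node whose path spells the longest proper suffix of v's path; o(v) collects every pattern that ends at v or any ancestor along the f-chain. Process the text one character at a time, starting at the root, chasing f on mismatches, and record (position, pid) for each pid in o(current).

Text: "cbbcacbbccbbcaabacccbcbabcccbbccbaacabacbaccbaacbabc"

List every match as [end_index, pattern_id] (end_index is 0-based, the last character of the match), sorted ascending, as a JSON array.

Build automaton:
Trie (insert patterns):
  n0 'ε': b→4 c→1
  n1 'c': b→2 c→8  [P4 ends]
  n2 'cb': a→3
  n3 'cba': ·  [P0 ends]
  n4 'b': a→5 c→9
  n5 'ba': c→6  [P5 ends]
  n6 'bac': c→7
  n7 'bacc': ·  [P1 ends]
  n8 'cc': ·  [P2 ends]
  n9 'bc': c→10
  n10 'bcc': ·  [P3 ends]

Failure links (BFS by depth):
  fail(1) 'c': from fail(0)=0 chase 'c': 0 ⇒ 0;  out={4}∪out(0)={4}
  fail(4) 'b': from fail(0)=0 chase 'b': 0 ⇒ 0;  out=∅∪out(0)=∅
  fail(2) 'cb': from fail(1)=0 chase 'b': 0 ⇒ 4;  out=∅∪out(4)=∅
  fail(5) 'ba': from fail(4)=0 chase 'a': 0 ⇒ 0;  out={5}∪out(0)={5}
  fail(8) 'cc': from fail(1)=0 chase 'c': 0 ⇒ 1;  out={2}∪out(1)={2,4}
  fail(9) 'bc': from fail(4)=0 chase 'c': 0 ⇒ 1;  out=∅∪out(1)={4}
  fail(3) 'cba': from fail(2)=4 chase 'a': 4 ⇒ 5;  out={0}∪out(5)={0,5}
  fail(6) 'bac': from fail(5)=0 chase 'c': 0 ⇒ 1;  out=∅∪out(1)={4}
  fail(10) 'bcc': from fail(9)=1 chase 'c': 1 ⇒ 8;  out={3}∪out(8)={2,3,4}
  fail(7) 'bacc': from fail(6)=1 chase 'c': 1 ⇒ 8;  out={1}∪out(8)={1,2,4}

Scan:
pos 0 'c': at 1  → match P4@[0:0]
pos 1 'b': at 2
pos 2 'b': at 4 (via fail)
pos 3 'c': at 9  → match P4@[3:3]
pos 4 'a': at 0 (via fail)
pos 5 'c': at 1  → match P4@[5:5]
pos 6 'b': at 2
pos 7 'b': at 4 (via fail)
pos 8 'c': at 9  → match P4@[8:8]
pos 9 'c': at 10  → match P2@[8:9],P3@[7:9],P4@[9:9]
pos 10 'b': at 2 (via fail)
pos 11 'b': at 4 (via fail)
pos 12 'c': at 9  → match P4@[12:12]
pos 13 'a': at 0 (via fail)
pos 14 'a': at 0
pos 15 'b': at 4
pos 16 'a': at 5  → match P5@[15:16]
pos 17 'c': at 6  → match P4@[17:17]
pos 18 'c': at 7  → match P1@[15:18],P2@[17:18],P4@[18:18]
pos 19 'c': at 8 (via fail)  → match P2@[18:19],P4@[19:19]
pos 20 'b': at 2 (via fail)
pos 21 'c': at 9 (via fail)  → match P4@[21:21]
pos 22 'b': at 2 (via fail)
pos 23 'a': at 3  → match P0@[21:23],P5@[22:23]
pos 24 'b': at 4 (via fail)
pos 25 'c': at 9  → match P4@[25:25]
pos 26 'c': at 10  → match P2@[25:26],P3@[24:26],P4@[26:26]
pos 27 'c': at 8 (via fail)  → match P2@[26:27],P4@[27:27]
pos 28 'b': at 2 (via fail)
pos 29 'b': at 4 (via fail)
pos 30 'c': at 9  → match P4@[30:30]
pos 31 'c': at 10  → match P2@[30:31],P3@[29:31],P4@[31:31]
pos 32 'b': at 2 (via fail)
pos 33 'a': at 3  → match P0@[31:33],P5@[32:33]
pos 34 'a': at 0 (via fail)
pos 35 'c': at 1  → match P4@[35:35]
pos 36 'a': at 0 (via fail)
pos 37 'b': at 4
pos 38 'a': at 5  → match P5@[37:38]
pos 39 'c': at 6  → match P4@[39:39]
pos 40 'b': at 2 (via fail)
pos 41 'a': at 3  → match P0@[39:41],P5@[40:41]
pos 42 'c': at 6 (via fail)  → match P4@[42:42]
pos 43 'c': at 7  → match P1@[40:43],P2@[42:43],P4@[43:43]
pos 44 'b': at 2 (via fail)
pos 45 'a': at 3  → match P0@[43:45],P5@[44:45]
pos 46 'a': at 0 (via fail)
pos 47 'c': at 1  → match P4@[47:47]
pos 48 'b': at 2
pos 49 'a': at 3  → match P0@[47:49],P5@[48:49]
pos 50 'b': at 4 (via fail)
pos 51 'c': at 9  → match P4@[51:51]

All matches (sorted): [[0,4],[3,4],[5,4],[8,4],[9,2],[9,3],[9,4],[12,4],[16,5],[17,4],[18,1],[18,2],[18,4],[19,2],[19,4],[21,4],[23,0],[23,5],[25,4],[26,2],[26,3],[26,4],[27,2],[27,4],[30,4],[31,2],[31,3],[31,4],[33,0],[33,5],[35,4],[38,5],[39,4],[41,0],[41,5],[42,4],[43,1],[43,2],[43,4],[45,0],[45,5],[47,4],[49,0],[49,5],[51,4]]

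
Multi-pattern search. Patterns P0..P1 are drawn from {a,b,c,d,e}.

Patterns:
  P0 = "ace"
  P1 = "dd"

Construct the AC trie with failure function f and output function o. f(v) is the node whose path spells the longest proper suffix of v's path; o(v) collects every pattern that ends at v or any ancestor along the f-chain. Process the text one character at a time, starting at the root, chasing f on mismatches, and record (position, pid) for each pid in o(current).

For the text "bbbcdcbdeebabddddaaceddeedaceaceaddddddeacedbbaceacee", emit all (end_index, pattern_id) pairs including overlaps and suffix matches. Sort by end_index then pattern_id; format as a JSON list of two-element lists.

Build:
Trie (insert patterns):
  0='ε' goto a→1 d→4
  1='a' goto c→2
  2='ac' goto e→3
  3='ace' goto ·  ←P0
  4='d' goto d→5
  5='dd' goto ·  ←P1

Failure links (BFS by depth):
  fail(1) 'a': from fail(0)=0 chase 'a': 0 ⇒ 0;  out=∅∪out(0)=∅
  fail(4) 'd': from fail(0)=0 chase 'd': 0 ⇒ 0;  out=∅∪out(0)=∅
  fail(2) 'ac': from fail(1)=0 chase 'c': 0 ⇒ 0;  out=∅∪out(0)=∅
  fail(5) 'dd': from fail(4)=0 chase 'd': 0 ⇒ 4;  out={1}∪out(4)={1}
  fail(3) 'ace': from fail(2)=0 chase 'e': 0 ⇒ 0;  out={0}∪out(0)={0}

Scan:
[0] read 'b'  n0⇒n0
[1] read 'b'  n0⇒n0
[2] read 'b'  n0⇒n0
[3] read 'c'  n0⇒n0
[4] read 'd'  n0⇒n4
[5] read 'c'  n4⇒n0 (via fail)
[6] read 'b'  n0⇒n0
[7] read 'd'  n0⇒n4
[8] read 'e'  n4⇒n0 (via fail)
[9] read 'e'  n0⇒n0
[10] read 'b'  n0⇒n0
[11] read 'a'  n0⇒n1
[12] read 'b'  n1⇒n0 (via fail)
[13] read 'd'  n0⇒n4
[14] read 'd'  n4⇒n5  → match P1@[13:14]
[15] read 'd'  n5⇒n5 (via fail)  → match P1@[14:15]
[16] read 'd'  n5⇒n5 (via fail)  → match P1@[15:16]
[17] read 'a'  n5⇒n1 (via fail)
[18] read 'a'  n1⇒n1 (via fail)
[19] read 'c'  n1⇒n2
[20] read 'e'  n2⇒n3  → match P0@[18:20]
[21] read 'd'  n3⇒n4 (via fail)
[22] read 'd'  n4⇒n5  → match P1@[21:22]
[23] read 'e'  n5⇒n0 (via fail)
[24] read 'e'  n0⇒n0
[25] read 'd'  n0⇒n4
[26] read 'a'  n4⇒n1 (via fail)
[27] read 'c'  n1⇒n2
[28] read 'e'  n2⇒n3  → match P0@[26:28]
[29] read 'a'  n3⇒n1 (via fail)
[30] read 'c'  n1⇒n2
[31] read 'e'  n2⇒n3  → match P0@[29:31]
[32] read 'a'  n3⇒n1 (via fail)
[33] read 'd'  n1⇒n4 (via fail)
[34] read 'd'  n4⇒n5  → match P1@[33:34]
[35] read 'd'  n5⇒n5 (via fail)  → match P1@[34:35]
[36] read 'd'  n5⇒n5 (via fail)  → match P1@[35:36]
[37] read 'd'  n5⇒n5 (via fail)  → match P1@[36:37]
[38] read 'd'  n5⇒n5 (via fail)  → match P1@[37:38]
[39] read 'e'  n5⇒n0 (via fail)
[40] read 'a'  n0⇒n1
[41] read 'c'  n1⇒n2
[42] read 'e'  n2⇒n3  → match P0@[40:42]
[43] read 'd'  n3⇒n4 (via fail)
[44] read 'b'  n4⇒n0 (via fail)
[45] read 'b'  n0⇒n0
[46] read 'a'  n0⇒n1
[47] read 'c'  n1⇒n2
[48] read 'e'  n2⇒n3  → match P0@[46:48]
[49] read 'a'  n3⇒n1 (via fail)
[50] read 'c'  n1⇒n2
[51] read 'e'  n2⇒n3  → match P0@[49:51]
[52] read 'e'  n3⇒n0 (via fail)

Result: [[14,1],[15,1],[16,1],[20,0],[22,1],[28,0],[31,0],[34,1],[35,1],[36,1],[37,1],[38,1],[42,0],[48,0],[51,0]]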